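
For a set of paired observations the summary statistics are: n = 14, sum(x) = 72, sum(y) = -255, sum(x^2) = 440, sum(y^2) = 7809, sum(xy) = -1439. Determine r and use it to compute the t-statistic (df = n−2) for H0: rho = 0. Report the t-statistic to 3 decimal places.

-0.978

S_xy = nΣxy − ΣxΣy = 14·(-1439) − 72·(-255) = -20146 − (-18360) = -1786
S_xx = nΣx² − (Σx)² = 14·440 − 72² = 6160 − 5184 = 976
S_yy = nΣy² − (Σy)² = 14·7809 − (-255)² = 109326 − 65025 = 44301
r = S_xy / √(S_xx·S_yy) = -1786 / √(976·44301) = -1786 / √43237776 = -1786 / 6575.5438 = -0.2716
t = r·√(n−2)/√(1−r²) = -0.2716·√12 / √(1−0.073767) = -0.940850 / 0.962410 = -0.978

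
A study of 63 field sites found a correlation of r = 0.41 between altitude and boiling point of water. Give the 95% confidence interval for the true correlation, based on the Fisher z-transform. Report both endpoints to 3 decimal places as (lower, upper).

(0.181, 0.597)

z_r = atanh(0.41) = 0.435611;  SE = 1/√(n−3) = 1/√60 = 0.129099
z-limits: 0.435611 ± 1.960·0.129099 = 0.435611 ± 0.253034 = [0.182577, 0.688645]
ρ-limits: (tanh 0.182577, tanh 0.688645) = (0.181, 0.597)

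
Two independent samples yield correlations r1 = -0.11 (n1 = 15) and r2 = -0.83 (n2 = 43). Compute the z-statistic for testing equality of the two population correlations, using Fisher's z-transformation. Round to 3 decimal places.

3.274

z1 = atanh(-0.11) = -0.110447,  z2 = atanh(-0.83) = -1.188136
SE = √(1/(n1−3) + 1/(n2−3)) = √(1/12 + 1/40) = √(0.0833333 + 0.0250000) = √0.1083333 = 0.329140
z = (z1 − z2)/SE = (-0.110447 − (-1.188136)) / 0.329140 = 1.077689 / 0.329140 = 3.274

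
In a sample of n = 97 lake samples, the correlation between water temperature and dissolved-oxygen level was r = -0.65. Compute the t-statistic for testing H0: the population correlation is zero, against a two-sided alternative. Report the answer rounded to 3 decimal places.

t = r·√(n−2) / √(1−r²) with r = -0.65, n = 97
  = -0.65·√95 / √(1 − 0.4225)
  = -0.65·9.746794 / 0.759934
  = -6.335416 / 0.759934 = -8.337

-8.337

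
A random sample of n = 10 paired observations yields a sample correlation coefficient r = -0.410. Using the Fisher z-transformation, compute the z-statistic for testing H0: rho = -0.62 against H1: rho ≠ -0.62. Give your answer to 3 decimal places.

0.766

Fisher z: atanh(-0.410) = -0.435611, atanh(-0.62) = -0.725005
z = (z_r − z_0)·√(n−3) = (-0.435611 − (-0.725005))·√7 = 0.289394 · 2.645751 = 0.766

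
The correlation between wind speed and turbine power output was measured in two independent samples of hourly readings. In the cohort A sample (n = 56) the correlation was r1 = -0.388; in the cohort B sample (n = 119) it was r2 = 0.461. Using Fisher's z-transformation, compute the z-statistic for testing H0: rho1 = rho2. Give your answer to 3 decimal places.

Fisher z-transforms: z1 = atanh(-0.388) = -0.409443, z2 = atanh(0.461) = 0.498580; difference d = -0.908023
Var(d) = 1/53 + 1/116 = 0.0188679 + 0.0086207 = 0.0274886
z = d/√Var(d) = -0.908023 / √0.0274886 = -0.908023 / 0.165797 = -5.477

-5.477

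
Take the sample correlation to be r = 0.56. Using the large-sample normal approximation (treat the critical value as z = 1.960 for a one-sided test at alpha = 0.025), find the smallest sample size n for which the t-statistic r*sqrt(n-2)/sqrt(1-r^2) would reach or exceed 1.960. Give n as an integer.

11

r√(n−2)/√(1−r²) ≥ 1.960  ⇔  n−2 ≥ (1.960)²·(1−r²)/r²
(1−r²)/r² = (1−0.3136)/0.3136 = 2.1888
n ≥ 2 + 3.8416·2.1888 = 2 + 8.4085 = 10.4085
⌈10.4085⌉ = 11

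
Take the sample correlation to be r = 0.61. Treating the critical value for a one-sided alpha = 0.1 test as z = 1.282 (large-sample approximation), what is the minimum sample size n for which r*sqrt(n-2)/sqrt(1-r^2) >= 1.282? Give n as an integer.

5

Need r·√(n−2)/√(1−r²) ≥ 1.282
√(n−2) ≥ 1.282·√(1−0.3721) / 0.61 = 1.282·0.792401 / 0.61 = 1.6653
n−2 ≥ 2.7732  ⇒  n ≥ 4.7732
Smallest integer n = 5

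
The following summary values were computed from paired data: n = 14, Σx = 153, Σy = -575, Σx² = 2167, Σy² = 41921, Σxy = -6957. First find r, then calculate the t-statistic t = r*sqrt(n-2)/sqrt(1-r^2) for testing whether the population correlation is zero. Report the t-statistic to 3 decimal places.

-0.795

S_xy = nΣxy − ΣxΣy = 14·(-6957) − 153·(-575) = -97398 − (-87975) = -9423
S_xx = nΣx² − (Σx)² = 14·2167 − 153² = 30338 − 23409 = 6929
S_yy = nΣy² − (Σy)² = 14·41921 − (-575)² = 586894 − 330625 = 256269
r = S_xy / √(S_xx·S_yy) = -9423 / √(6929·256269) = -9423 / √1775687901 = -9423 / 42138.9120 = -0.2236
t = r·√(n−2)/√(1−r²) = -0.2236·√12 / √(1−0.049997) = -0.774573 / 0.974681 = -0.795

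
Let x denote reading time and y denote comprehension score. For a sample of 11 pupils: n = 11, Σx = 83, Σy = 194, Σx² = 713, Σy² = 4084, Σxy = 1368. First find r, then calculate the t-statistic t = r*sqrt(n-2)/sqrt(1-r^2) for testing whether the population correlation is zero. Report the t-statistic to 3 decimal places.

S_xy = nΣxy − ΣxΣy = 11·1368 − 83·194 = 15048 − 16102 = -1054
S_xx = nΣx² − (Σx)² = 11·713 − 83² = 7843 − 6889 = 954
S_yy = nΣy² − (Σy)² = 11·4084 − 194² = 44924 − 37636 = 7288
r = S_xy / √(S_xx·S_yy) = -1054 / √(954·7288) = -1054 / √6952752 = -1054 / 2636.8072 = -0.3997
t = r·√(n−2)/√(1−r²) = -0.3997·√9 / √(1−0.159760) = -1.199100 / 0.916646 = -1.308

-1.308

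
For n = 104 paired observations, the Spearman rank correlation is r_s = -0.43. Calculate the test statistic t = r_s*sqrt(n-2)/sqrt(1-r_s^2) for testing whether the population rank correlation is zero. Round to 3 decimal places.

-4.810

t = r_s·√(n−2) / √(1−r_s²) with r_s = -0.43, n = 104
  = -0.43·√102 / √(1 − 0.1849)
  = -0.43·10.099505 / 0.902829
  = -4.342787 / 0.902829 = -4.810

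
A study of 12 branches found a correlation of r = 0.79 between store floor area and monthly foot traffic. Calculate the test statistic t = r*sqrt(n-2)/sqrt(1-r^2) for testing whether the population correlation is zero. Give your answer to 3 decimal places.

4.075

t = r·√(n−2) / √(1−r²) with r = 0.79, n = 12
  = 0.79·√10 / √(1 − 0.6241)
  = 0.79·3.162278 / 0.613107
  = 2.498200 / 0.613107 = 4.075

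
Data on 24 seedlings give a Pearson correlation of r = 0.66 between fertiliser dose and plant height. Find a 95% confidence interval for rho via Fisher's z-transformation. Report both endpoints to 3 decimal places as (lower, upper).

(0.350, 0.840)

Fisher z: z_r = atanh(r) = ½·ln((1+0.66)/(1−0.66)) = 0.792814
SE(z) = 1/√(n−3) = 1/√21 = 0.218218
95% ⇒ z* = 1.960; margin = 1.960·0.218218 = 0.427707
CI on z-scale: (0.365107, 1.220521)
Back-transform: tanh(0.365107) = 0.349704, tanh(1.220521) = 0.839808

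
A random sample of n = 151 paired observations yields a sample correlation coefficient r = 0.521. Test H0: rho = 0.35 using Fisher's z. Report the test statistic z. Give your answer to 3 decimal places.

2.582

Fisher z: atanh(0.521) = 0.577711, atanh(0.35) = 0.365444
z = (z_r − z_0)·√(n−3) = (0.577711 − 0.365444)·√148 = 0.212267 · 12.165525 = 2.582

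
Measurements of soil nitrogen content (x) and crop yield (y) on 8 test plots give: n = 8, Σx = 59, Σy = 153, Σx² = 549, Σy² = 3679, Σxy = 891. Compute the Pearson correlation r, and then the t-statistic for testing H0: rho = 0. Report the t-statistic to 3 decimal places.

-3.392

Numerator: nΣxy − (Σx)(Σy) = 8·891 − (59)(153) = -1899
Denominator: √[(nΣx²−(Σx)²)(nΣy²−(Σy)²)]
  nΣx²−(Σx)² = 8·549 − 3481 = 911;  nΣy²−(Σy)² = 8·3679 − 23409 = 6023
  √(911·6023) = √5486953 = 2342.4246
r = -1899 / 2342.4246 = -0.8107
t = r·√(n−2)/√(1−r²) = -0.8107·√6 / √(1−0.657234) = -1.985801 / 0.585462 = -3.392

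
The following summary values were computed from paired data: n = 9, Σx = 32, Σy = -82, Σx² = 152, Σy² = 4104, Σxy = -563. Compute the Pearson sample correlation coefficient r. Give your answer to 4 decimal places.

Numerator: nΣxy − (Σx)(Σy) = 9·(-563) − (32)(-82) = -2443
Denominator: √[(nΣx²−(Σx)²)(nΣy²−(Σy)²)]
  nΣx²−(Σx)² = 9·152 − 1024 = 344;  nΣy²−(Σy)² = 9·4104 − 6724 = 30212
  √(344·30212) = √10392928 = 3223.8064
r = -2443 / 3223.8064 = -0.7578

-0.7578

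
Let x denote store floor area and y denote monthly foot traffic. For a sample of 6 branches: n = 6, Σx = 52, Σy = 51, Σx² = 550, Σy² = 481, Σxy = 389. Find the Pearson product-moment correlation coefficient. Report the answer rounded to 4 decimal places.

Numerator: nΣxy − (Σx)(Σy) = 6·389 − (52)(51) = -318
Denominator: √[(nΣx²−(Σx)²)(nΣy²−(Σy)²)]
  nΣx²−(Σx)² = 6·550 − 2704 = 596;  nΣy²−(Σy)² = 6·481 − 2601 = 285
  √(596·285) = √169860 = 412.1408
r = -318 / 412.1408 = -0.7716

-0.7716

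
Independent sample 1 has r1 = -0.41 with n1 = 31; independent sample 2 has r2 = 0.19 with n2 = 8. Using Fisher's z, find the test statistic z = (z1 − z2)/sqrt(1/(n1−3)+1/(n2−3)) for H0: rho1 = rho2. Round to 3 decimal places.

z1 = atanh(-0.41) = -0.435611,  z2 = atanh(0.19) = 0.192337
SE = √(1/(n1−3) + 1/(n2−3)) = √(1/28 + 1/5) = √(0.0357143 + 0.2000000) = √0.2357143 = 0.485504
z = (z1 − z2)/SE = (-0.435611 − 0.192337) / 0.485504 = -0.627948 / 0.485504 = -1.293

-1.293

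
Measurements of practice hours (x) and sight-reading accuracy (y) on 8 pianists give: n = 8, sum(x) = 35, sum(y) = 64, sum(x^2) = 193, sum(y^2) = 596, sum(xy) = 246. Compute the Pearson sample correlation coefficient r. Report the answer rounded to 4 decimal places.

-0.5875

Numerator: nΣxy − (Σx)(Σy) = 8·246 − (35)(64) = -272
Denominator: √[(nΣx²−(Σx)²)(nΣy²−(Σy)²)]
  nΣx²−(Σx)² = 8·193 − 1225 = 319;  nΣy²−(Σy)² = 8·596 − 4096 = 672
  √(319·672) = √214368 = 462.9989
r = -272 / 462.9989 = -0.5875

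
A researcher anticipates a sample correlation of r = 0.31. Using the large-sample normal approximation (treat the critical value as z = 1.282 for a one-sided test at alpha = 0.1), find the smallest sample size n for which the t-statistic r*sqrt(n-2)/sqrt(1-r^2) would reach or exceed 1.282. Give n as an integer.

r√(n−2)/√(1−r²) ≥ 1.282  ⇔  n−2 ≥ (1.282)²·(1−r²)/r²
(1−r²)/r² = (1−0.0961)/0.0961 = 9.4058
n ≥ 2 + 1.643524·9.4058 = 2 + 15.4587 = 17.4587
⌈17.4587⌉ = 18

18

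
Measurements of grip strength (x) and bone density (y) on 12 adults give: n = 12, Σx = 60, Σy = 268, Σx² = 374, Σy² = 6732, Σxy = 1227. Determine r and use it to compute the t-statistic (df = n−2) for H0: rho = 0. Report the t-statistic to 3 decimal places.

-1.734

S_xy = nΣxy − ΣxΣy = 12·1227 − 60·268 = 14724 − 16080 = -1356
S_xx = nΣx² − (Σx)² = 12·374 − 60² = 4488 − 3600 = 888
S_yy = nΣy² − (Σy)² = 12·6732 − 268² = 80784 − 71824 = 8960
r = S_xy / √(S_xx·S_yy) = -1356 / √(888·8960) = -1356 / √7956480 = -1356 / 2820.7233 = -0.4807
t = r·√(n−2)/√(1−r²) = -0.4807·√10 / √(1−0.231072) = -1.520107 / 0.876885 = -1.734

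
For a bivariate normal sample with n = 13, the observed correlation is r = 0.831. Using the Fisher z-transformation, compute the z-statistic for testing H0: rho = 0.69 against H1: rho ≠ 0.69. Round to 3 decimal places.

1.086

Fisher z: atanh(0.831) = 1.191359, atanh(0.69) = 0.847956
z = (z_r − z_0)·√(n−3) = (1.191359 − 0.847956)·√10 = 0.343403 · 3.162278 = 1.086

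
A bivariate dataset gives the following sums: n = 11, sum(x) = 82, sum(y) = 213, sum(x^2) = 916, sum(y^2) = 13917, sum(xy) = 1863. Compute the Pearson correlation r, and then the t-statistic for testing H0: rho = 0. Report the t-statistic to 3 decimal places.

S_xy = nΣxy − ΣxΣy = 11·1863 − 82·213 = 20493 − 17466 = 3027
S_xx = nΣx² − (Σx)² = 11·916 − 82² = 10076 − 6724 = 3352
S_yy = nΣy² − (Σy)² = 11·13917 − 213² = 153087 − 45369 = 107718
r = S_xy / √(S_xx·S_yy) = 3027 / √(3352·107718) = 3027 / √361070736 = 3027 / 19001.8614 = 0.1593
t = r·√(n−2)/√(1−r²) = 0.1593·√9 / √(1−0.025376) = 0.477900 / 0.987230 = 0.484

0.484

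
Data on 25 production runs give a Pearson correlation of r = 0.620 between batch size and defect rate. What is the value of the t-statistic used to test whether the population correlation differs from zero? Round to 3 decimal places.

3.790

1 − r² = 1 − 0.384400 = 0.615600;  √(1−r²) = 0.784602
√(n−2) = √23 = 4.795832
t = r·√(n−2)/√(1−r²) = 0.620 · 4.795832 / 0.784602 = 3.790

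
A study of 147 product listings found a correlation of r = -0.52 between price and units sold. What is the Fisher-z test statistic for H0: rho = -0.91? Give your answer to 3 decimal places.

Fisher z: atanh(-0.52) = -0.576340, atanh(-0.91) = -1.527524
z = (z_r − z_0)·√(n−3) = (-0.576340 − (-1.527524))·√144 = 0.951184 · 12.000000 = 11.414

11.414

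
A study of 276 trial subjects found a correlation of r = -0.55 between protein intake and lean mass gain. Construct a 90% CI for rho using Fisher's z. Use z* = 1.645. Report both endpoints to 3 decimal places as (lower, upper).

z_r = atanh(-0.55) = -0.618381;  SE = 1/√(n−3) = 1/√273 = 0.060523
z-limits: -0.618381 ± 1.645·0.060523 = -0.618381 ± 0.099560 = [-0.717941, -0.518821]
ρ-limits: (tanh -0.717941, tanh -0.518821) = (-0.616, -0.477)

(-0.616, -0.477)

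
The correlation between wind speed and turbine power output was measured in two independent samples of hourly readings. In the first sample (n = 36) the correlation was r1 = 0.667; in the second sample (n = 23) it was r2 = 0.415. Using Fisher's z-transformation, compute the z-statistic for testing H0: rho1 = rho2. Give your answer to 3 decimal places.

1.283

Fisher z-transforms: z1 = atanh(0.667) = 0.805319, z2 = atanh(0.415) = 0.441636; difference d = 0.363683
Var(d) = 1/33 + 1/20 = 0.0303030 + 0.0500000 = 0.0803030
z = d/√Var(d) = 0.363683 / √0.0803030 = 0.363683 / 0.283378 = 1.283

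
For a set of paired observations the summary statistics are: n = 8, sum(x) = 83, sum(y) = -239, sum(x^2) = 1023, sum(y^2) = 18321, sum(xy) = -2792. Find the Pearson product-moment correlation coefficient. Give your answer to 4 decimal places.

-0.2322

Numerator: nΣxy − (Σx)(Σy) = 8·(-2792) − (83)(-239) = -2499
Denominator: √[(nΣx²−(Σx)²)(nΣy²−(Σy)²)]
  nΣx²−(Σx)² = 8·1023 − 6889 = 1295;  nΣy²−(Σy)² = 8·18321 − 57121 = 89447
  √(1295·89447) = √115833865 = 10762.6142
r = -2499 / 10762.6142 = -0.2322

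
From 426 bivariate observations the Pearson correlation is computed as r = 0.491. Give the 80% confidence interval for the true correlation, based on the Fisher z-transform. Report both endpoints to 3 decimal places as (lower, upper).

Fisher z: z_r = atanh(r) = ½·ln((1+0.491)/(1−0.491)) = 0.537377
SE(z) = 1/√(n−3) = 1/√423 = 0.048622
80% ⇒ z* = 1.282; margin = 1.282·0.048622 = 0.062333
CI on z-scale: (0.475044, 0.599710)
Back-transform: tanh(0.475044) = 0.442266, tanh(0.599710) = 0.536843

(0.442, 0.537)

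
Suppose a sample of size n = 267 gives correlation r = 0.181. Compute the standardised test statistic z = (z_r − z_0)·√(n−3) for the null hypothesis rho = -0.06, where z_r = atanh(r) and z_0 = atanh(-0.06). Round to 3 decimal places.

3.950

Fisher z: atanh(0.181) = 0.183016, atanh(-0.06) = -0.060072
z = (z_r − z_0)·√(n−3) = (0.183016 − (-0.060072))·√264 = 0.243088 · 16.248077 = 3.950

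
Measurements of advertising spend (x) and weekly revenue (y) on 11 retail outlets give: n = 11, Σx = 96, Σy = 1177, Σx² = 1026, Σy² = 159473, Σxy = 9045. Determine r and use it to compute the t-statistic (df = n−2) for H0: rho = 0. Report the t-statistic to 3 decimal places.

S_xy = nΣxy − ΣxΣy = 11·9045 − 96·1177 = 99495 − 112992 = -13497
S_xx = nΣx² − (Σx)² = 11·1026 − 96² = 11286 − 9216 = 2070
S_yy = nΣy² − (Σy)² = 11·159473 − 1177² = 1754203 − 1385329 = 368874
r = S_xy / √(S_xx·S_yy) = -13497 / √(2070·368874) = -13497 / √763569180 = -13497 / 27632.7556 = -0.4884
t = r·√(n−2)/√(1−r²) = -0.4884·√9 / √(1−0.238535) = -1.465200 / 0.872620 = -1.679

-1.679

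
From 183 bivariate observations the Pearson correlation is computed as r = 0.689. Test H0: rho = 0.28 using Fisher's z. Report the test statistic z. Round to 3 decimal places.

7.491

z_r = atanh(0.689) = 0.846050,  z_0 = atanh(0.28) = 0.287682
SE = 1/√(n−3) = 1/√180 = 0.074536
z = (z_r − z_0)/SE = (0.846050 − 0.287682) / 0.074536 = 0.558368 / 0.074536 = 7.491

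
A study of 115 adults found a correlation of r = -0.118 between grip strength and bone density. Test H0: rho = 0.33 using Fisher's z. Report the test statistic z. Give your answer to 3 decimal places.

-4.883

z_r = atanh(-0.118) = -0.118552,  z_0 = atanh(0.33) = 0.342828
SE = 1/√(n−3) = 1/√112 = 0.094491
z = (z_r − z_0)/SE = (-0.118552 − 0.342828) / 0.094491 = -0.461380 / 0.094491 = -4.883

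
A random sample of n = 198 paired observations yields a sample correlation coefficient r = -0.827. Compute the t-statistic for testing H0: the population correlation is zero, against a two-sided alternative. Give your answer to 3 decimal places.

-20.594

t = r·√(n−2) / √(1−r²) with r = -0.827, n = 198
  = -0.827·√196 / √(1 − 0.683929)
  = -0.827·14.000000 / 0.562202
  = -11.578000 / 0.562202 = -20.594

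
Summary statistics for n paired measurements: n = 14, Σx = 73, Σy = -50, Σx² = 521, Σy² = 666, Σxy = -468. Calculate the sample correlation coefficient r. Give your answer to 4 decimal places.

-0.7925

Numerator: nΣxy − (Σx)(Σy) = 14·(-468) − (73)(-50) = -2902
Denominator: √[(nΣx²−(Σx)²)(nΣy²−(Σy)²)]
  nΣx²−(Σx)² = 14·521 − 5329 = 1965;  nΣy²−(Σy)² = 14·666 − 2500 = 6824
  √(1965·6824) = √13409160 = 3661.8520
r = -2902 / 3661.8520 = -0.7925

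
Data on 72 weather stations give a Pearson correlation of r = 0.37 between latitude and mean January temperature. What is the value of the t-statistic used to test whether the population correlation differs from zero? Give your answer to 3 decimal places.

t = r·√(n−2) / √(1−r²) with r = 0.37, n = 72
  = 0.37·√70 / √(1 − 0.1369)
  = 0.37·8.366600 / 0.929032
  = 3.095642 / 0.929032 = 3.332

3.332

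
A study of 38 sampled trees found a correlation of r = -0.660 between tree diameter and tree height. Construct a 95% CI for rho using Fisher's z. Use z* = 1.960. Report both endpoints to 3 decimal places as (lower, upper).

(-0.809, -0.431)

z_r = atanh(-0.660) = -0.792814;  SE = 1/√(n−3) = 1/√35 = 0.169031
z-limits: -0.792814 ± 1.960·0.169031 = -0.792814 ± 0.331301 = [-1.124115, -0.461513]
ρ-limits: (tanh -1.124115, tanh -0.461513) = (-0.809, -0.431)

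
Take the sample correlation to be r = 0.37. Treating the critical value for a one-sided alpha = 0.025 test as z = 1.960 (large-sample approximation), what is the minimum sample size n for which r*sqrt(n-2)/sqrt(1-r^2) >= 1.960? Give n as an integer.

27

Need r·√(n−2)/√(1−r²) ≥ 1.960
√(n−2) ≥ 1.960·√(1−0.1369) / 0.37 = 1.960·0.929032 / 0.37 = 4.9214
n−2 ≥ 24.2202  ⇒  n ≥ 26.2202
Smallest integer n = 27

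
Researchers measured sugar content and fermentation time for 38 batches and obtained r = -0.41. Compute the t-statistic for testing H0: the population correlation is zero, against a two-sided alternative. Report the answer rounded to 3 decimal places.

-2.697

1 − r² = 1 − 0.1681 = 0.8319;  √(1−r²) = 0.912086
√(n−2) = √36 = 6.000000
t = r·√(n−2)/√(1−r²) = -0.41 · 6.000000 / 0.912086 = -2.697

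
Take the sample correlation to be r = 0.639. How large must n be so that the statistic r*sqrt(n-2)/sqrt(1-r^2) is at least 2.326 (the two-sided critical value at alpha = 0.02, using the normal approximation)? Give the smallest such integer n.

Need r·√(n−2)/√(1−r²) ≥ 2.326
√(n−2) ≥ 2.326·√(1−0.408321) / 0.639 = 2.326·0.769207 / 0.639 = 2.8000
n−2 ≥ 7.8400  ⇒  n ≥ 9.8400
Smallest integer n = 10

10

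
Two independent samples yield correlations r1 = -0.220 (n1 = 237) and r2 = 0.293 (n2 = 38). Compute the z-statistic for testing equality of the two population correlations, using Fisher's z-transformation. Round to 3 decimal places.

-2.900

z1 = atanh(-0.220) = -0.223656,  z2 = atanh(0.293) = 0.301845
SE = √(1/(n1−3) + 1/(n2−3)) = √(1/234 + 1/35) = √(0.0042735 + 0.0285714) = √0.0328449 = 0.181232
z = (z1 − z2)/SE = (-0.223656 − 0.301845) / 0.181232 = -0.525501 / 0.181232 = -2.900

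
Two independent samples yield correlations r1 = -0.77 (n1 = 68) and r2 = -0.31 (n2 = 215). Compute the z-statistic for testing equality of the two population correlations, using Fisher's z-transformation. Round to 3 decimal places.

z1 = atanh(-0.77) = -1.020328,  z2 = atanh(-0.31) = -0.320545
SE = √(1/(n1−3) + 1/(n2−3)) = √(1/65 + 1/212) = √(0.0153846 + 0.0047170) = √0.0201016 = 0.141780
z = (z1 − z2)/SE = (-1.020328 − (-0.320545)) / 0.141780 = -0.699783 / 0.141780 = -4.936

-4.936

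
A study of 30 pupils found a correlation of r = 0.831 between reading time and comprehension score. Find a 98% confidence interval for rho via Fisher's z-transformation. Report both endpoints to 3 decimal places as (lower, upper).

(0.631, 0.927)

Fisher z: z_r = atanh(r) = ½·ln((1+0.831)/(1−0.831)) = 1.191359
SE(z) = 1/√(n−3) = 1/√27 = 0.192450
98% ⇒ z* = 2.326; margin = 2.326·0.192450 = 0.447639
CI on z-scale: (0.743720, 1.638998)
Back-transform: tanh(0.743720) = 0.631387, tanh(1.638998) = 0.927332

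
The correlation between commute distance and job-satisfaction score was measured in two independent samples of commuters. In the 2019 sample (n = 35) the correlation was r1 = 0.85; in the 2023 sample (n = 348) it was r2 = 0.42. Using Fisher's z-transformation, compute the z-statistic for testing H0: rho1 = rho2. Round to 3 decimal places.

4.375

z1 = atanh(0.85) = 1.256153,  z2 = atanh(0.42) = 0.447692
SE = √(1/(n1−3) + 1/(n2−3)) = √(1/32 + 1/345) = √(0.0312500 + 0.0028986) = √0.0341486 = 0.184793
z = (z1 − z2)/SE = (1.256153 − 0.447692) / 0.184793 = 0.808461 / 0.184793 = 4.375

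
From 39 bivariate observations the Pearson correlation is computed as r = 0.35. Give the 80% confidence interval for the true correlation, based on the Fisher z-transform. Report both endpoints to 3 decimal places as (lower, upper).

(0.151, 0.522)

Fisher z: z_r = atanh(r) = ½·ln((1+0.35)/(1−0.35)) = 0.365444
SE(z) = 1/√(n−3) = 1/√36 = 0.166667
80% ⇒ z* = 1.282; margin = 1.282·0.166667 = 0.213667
CI on z-scale: (0.151777, 0.579111)
Back-transform: tanh(0.151777) = 0.150622, tanh(0.579111) = 0.522019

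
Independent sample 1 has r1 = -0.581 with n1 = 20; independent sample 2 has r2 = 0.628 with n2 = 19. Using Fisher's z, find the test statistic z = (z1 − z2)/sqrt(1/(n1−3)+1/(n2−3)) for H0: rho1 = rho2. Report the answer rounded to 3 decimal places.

Fisher z-transforms: z1 = atanh(-0.581) = -0.663971, z2 = atanh(0.628) = 0.738107; difference d = -1.402078
Var(d) = 1/17 + 1/16 = 0.0588235 + 0.0625000 = 0.1213235
z = d/√Var(d) = -1.402078 / √0.1213235 = -1.402078 / 0.348315 = -4.025

-4.025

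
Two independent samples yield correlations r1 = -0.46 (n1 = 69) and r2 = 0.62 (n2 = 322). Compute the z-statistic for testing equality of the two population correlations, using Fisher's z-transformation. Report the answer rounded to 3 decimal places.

-9.039

Fisher z-transforms: z1 = atanh(-0.46) = -0.497311, z2 = atanh(0.62) = 0.725005; difference d = -1.222316
Var(d) = 1/66 + 1/319 = 0.0151515 + 0.0031348 = 0.0182863
z = d/√Var(d) = -1.222316 / √0.0182863 = -1.222316 / 0.135227 = -9.039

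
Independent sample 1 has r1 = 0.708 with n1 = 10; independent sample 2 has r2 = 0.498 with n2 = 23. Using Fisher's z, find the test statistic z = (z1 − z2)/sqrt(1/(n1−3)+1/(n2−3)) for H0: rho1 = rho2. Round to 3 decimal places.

0.766

Fisher z-transforms: z1 = atanh(0.708) = 0.883162, z2 = atanh(0.498) = 0.546643; difference d = 0.336519
Var(d) = 1/7 + 1/20 = 0.1428571 + 0.0500000 = 0.1928571
z = d/√Var(d) = 0.336519 / √0.1928571 = 0.336519 / 0.439155 = 0.766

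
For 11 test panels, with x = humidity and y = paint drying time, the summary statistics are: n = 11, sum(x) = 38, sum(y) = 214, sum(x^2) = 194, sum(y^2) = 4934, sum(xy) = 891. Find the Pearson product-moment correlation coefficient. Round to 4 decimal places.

S_xy = nΣxy − ΣxΣy = 11·891 − 38·214 = 9801 − 8132 = 1669
S_xx = nΣx² − (Σx)² = 11·194 − 38² = 2134 − 1444 = 690
S_yy = nΣy² − (Σy)² = 11·4934 − 214² = 54274 − 45796 = 8478
r = S_xy / √(S_xx·S_yy) = 1669 / √(690·8478) = 1669 / √5849820 = 1669 / 2418.6401 = 0.6901

0.6901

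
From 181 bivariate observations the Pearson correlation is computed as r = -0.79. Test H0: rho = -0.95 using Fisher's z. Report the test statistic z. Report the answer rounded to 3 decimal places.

Fisher z: atanh(-0.79) = -1.071432, atanh(-0.95) = -1.831781
z = (z_r − z_0)·√(n−3) = (-1.071432 − (-1.831781))·√178 = 0.760349 · 13.341664 = 10.144

10.144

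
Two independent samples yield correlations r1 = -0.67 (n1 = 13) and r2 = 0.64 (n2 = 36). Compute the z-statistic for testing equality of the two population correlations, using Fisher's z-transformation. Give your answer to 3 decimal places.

Fisher z-transforms: z1 = atanh(-0.67) = -0.810743, z2 = atanh(0.64) = 0.758174; difference d = -1.568917
Var(d) = 1/10 + 1/33 = 0.1000000 + 0.0303030 = 0.1303030
z = d/√Var(d) = -1.568917 / √0.1303030 = -1.568917 / 0.360975 = -4.346

-4.346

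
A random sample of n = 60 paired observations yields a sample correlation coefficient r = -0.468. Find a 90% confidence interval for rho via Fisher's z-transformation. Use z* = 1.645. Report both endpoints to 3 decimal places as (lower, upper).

z_r = atanh(-0.468) = -0.507506;  SE = 1/√(n−3) = 1/√57 = 0.132453
z-limits: -0.507506 ± 1.645·0.132453 = -0.507506 ± 0.217885 = [-0.725391, -0.289621]
ρ-limits: (tanh -0.725391, tanh -0.289621) = (-0.620, -0.282)

(-0.620, -0.282)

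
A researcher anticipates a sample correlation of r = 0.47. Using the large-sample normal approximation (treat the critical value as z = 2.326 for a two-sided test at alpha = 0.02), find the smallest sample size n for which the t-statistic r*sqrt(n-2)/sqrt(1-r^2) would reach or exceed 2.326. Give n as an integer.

22

Need r·√(n−2)/√(1−r²) ≥ 2.326
√(n−2) ≥ 2.326·√(1−0.2209) / 0.47 = 2.326·0.882666 / 0.47 = 4.3683
n−2 ≥ 19.0820  ⇒  n ≥ 21.0820
Smallest integer n = 22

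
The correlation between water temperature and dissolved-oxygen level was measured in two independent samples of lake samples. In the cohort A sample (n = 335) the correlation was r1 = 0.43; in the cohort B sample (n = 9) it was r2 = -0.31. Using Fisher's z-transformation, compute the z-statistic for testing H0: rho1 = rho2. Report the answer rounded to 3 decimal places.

1.895

z1 = atanh(0.43) = 0.459897,  z2 = atanh(-0.31) = -0.320545
SE = √(1/(n1−3) + 1/(n2−3)) = √(1/332 + 1/6) = √(0.0030120 + 0.1666667) = √0.1696787 = 0.411921
z = (z1 − z2)/SE = (0.459897 − (-0.320545)) / 0.411921 = 0.780442 / 0.411921 = 1.895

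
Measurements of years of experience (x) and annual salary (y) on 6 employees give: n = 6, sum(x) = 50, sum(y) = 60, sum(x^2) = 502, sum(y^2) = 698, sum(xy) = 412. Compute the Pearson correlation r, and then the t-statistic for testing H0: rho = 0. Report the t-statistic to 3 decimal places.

Numerator: nΣxy − (Σx)(Σy) = 6·412 − (50)(60) = -528
Denominator: √[(nΣx²−(Σx)²)(nΣy²−(Σy)²)]
  nΣx²−(Σx)² = 6·502 − 2500 = 512;  nΣy²−(Σy)² = 6·698 − 3600 = 588
  √(512·588) = √301056 = 548.6857
r = -528 / 548.6857 = -0.9623
t = r·√(n−2)/√(1−r²) = -0.9623·√4 / √(1−0.926021) = -1.924600 / 0.271991 = -7.076

-7.076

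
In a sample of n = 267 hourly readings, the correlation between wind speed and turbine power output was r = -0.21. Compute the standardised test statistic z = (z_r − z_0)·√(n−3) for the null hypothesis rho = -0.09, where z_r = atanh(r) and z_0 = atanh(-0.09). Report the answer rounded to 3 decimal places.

-1.997

z_r = atanh(-0.21) = -0.213171,  z_0 = atanh(-0.09) = -0.090244
SE = 1/√(n−3) = 1/√264 = 0.061546
z = (z_r − z_0)/SE = (-0.213171 − (-0.090244)) / 0.061546 = -0.122927 / 0.061546 = -1.997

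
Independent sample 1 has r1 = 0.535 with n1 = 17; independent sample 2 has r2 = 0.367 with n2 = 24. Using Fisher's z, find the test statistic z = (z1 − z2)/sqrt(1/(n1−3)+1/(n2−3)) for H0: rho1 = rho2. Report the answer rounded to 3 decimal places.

z1 = atanh(0.535) = 0.597124,  z2 = atanh(0.367) = 0.384952
SE = √(1/(n1−3) + 1/(n2−3)) = √(1/14 + 1/21) = √(0.0714286 + 0.0476190) = √0.1190476 = 0.345033
z = (z1 − z2)/SE = (0.597124 − 0.384952) / 0.345033 = 0.212172 / 0.345033 = 0.615

0.615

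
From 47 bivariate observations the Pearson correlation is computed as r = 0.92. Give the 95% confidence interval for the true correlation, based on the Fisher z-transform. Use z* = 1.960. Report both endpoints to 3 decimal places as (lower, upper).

(0.860, 0.955)

z_r = atanh(0.92) = 1.589027;  SE = 1/√(n−3) = 1/√44 = 0.150756
z-limits: 1.589027 ± 1.960·0.150756 = 1.589027 ± 0.295482 = [1.293545, 1.884509]
ρ-limits: (tanh 1.293545, tanh 1.884509) = (0.860, 0.955)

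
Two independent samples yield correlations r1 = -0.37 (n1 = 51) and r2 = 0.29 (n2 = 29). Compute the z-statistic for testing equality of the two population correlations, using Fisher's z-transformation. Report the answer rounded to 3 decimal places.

Fisher z-transforms: z1 = atanh(-0.37) = -0.388423, z2 = atanh(0.29) = 0.298566; difference d = -0.686989
Var(d) = 1/48 + 1/26 = 0.0208333 + 0.0384615 = 0.0592948
z = d/√Var(d) = -0.686989 / √0.0592948 = -0.686989 / 0.243505 = -2.821

-2.821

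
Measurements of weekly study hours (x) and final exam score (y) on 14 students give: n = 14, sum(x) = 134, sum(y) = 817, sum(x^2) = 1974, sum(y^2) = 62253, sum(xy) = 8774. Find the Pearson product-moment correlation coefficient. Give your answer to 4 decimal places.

S_xy = nΣxy − ΣxΣy = 14·8774 − 134·817 = 122836 − 109478 = 13358
S_xx = nΣx² − (Σx)² = 14·1974 − 134² = 27636 − 17956 = 9680
S_yy = nΣy² − (Σy)² = 14·62253 − 817² = 871542 − 667489 = 204053
r = S_xy / √(S_xx·S_yy) = 13358 / √(9680·204053) = 13358 / √1975233040 = 13358 / 44443.5939 = 0.3006

0.3006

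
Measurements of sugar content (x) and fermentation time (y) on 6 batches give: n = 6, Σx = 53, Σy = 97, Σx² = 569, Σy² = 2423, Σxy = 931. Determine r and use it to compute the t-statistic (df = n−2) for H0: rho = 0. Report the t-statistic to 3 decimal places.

0.522

S_xy = nΣxy − ΣxΣy = 6·931 − 53·97 = 5586 − 5141 = 445
S_xx = nΣx² − (Σx)² = 6·569 − 53² = 3414 − 2809 = 605
S_yy = nΣy² − (Σy)² = 6·2423 − 97² = 14538 − 9409 = 5129
r = S_xy / √(S_xx·S_yy) = 445 / √(605·5129) = 445 / √3103045 = 445 / 1761.5462 = 0.2526
t = r·√(n−2)/√(1−r²) = 0.2526·√4 / √(1−0.063807) = 0.505200 / 0.967571 = 0.522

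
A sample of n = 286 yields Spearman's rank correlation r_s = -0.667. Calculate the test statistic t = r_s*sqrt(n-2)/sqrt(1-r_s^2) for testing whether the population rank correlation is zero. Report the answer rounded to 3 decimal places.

-15.087

1 − r_s² = 1 − 0.444889 = 0.555111;  √(1−r_s²) = 0.745058
√(n−2) = √284 = 16.852300
t = r_s·√(n−2)/√(1−r_s²) = -0.667 · 16.852300 / 0.745058 = -15.087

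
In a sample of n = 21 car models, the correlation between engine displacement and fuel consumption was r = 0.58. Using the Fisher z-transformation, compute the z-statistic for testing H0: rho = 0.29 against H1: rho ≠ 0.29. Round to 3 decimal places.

1.544

Fisher z: atanh(0.58) = 0.662463, atanh(0.29) = 0.298566
z = (z_r − z_0)·√(n−3) = (0.662463 − 0.298566)·√18 = 0.363897 · 4.242641 = 1.544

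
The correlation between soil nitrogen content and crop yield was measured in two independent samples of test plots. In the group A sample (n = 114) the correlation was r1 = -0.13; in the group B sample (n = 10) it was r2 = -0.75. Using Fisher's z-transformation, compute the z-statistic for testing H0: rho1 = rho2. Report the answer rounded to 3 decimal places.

2.161

Fisher z-transforms: z1 = atanh(-0.13) = -0.130740, z2 = atanh(-0.75) = -0.972955; difference d = 0.842215
Var(d) = 1/111 + 1/7 = 0.0090090 + 0.1428571 = 0.1518661
z = d/√Var(d) = 0.842215 / √0.1518661 = 0.842215 / 0.389700 = 2.161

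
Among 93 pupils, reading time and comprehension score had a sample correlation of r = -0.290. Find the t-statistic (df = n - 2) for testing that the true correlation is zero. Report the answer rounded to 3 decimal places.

1 − r² = 1 − 0.084100 = 0.915900;  √(1−r²) = 0.957027
√(n−2) = √91 = 9.539392
t = r·√(n−2)/√(1−r²) = -0.290 · 9.539392 / 0.957027 = -2.891

-2.891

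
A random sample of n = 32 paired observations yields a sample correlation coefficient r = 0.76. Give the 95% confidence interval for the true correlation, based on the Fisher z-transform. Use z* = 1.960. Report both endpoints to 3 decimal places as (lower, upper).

Fisher z: z_r = atanh(r) = ½·ln((1+0.76)/(1−0.76)) = 0.996215
SE(z) = 1/√(n−3) = 1/√29 = 0.185695
95% ⇒ z* = 1.960; margin = 1.960·0.185695 = 0.363962
CI on z-scale: (0.632253, 1.360177)
Back-transform: tanh(0.632253) = 0.559602, tanh(1.360177) = 0.876434

(0.560, 0.876)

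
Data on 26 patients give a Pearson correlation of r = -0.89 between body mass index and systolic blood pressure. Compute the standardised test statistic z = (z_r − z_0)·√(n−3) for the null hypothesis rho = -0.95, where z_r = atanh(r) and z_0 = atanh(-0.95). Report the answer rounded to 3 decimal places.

Fisher z: atanh(-0.89) = -1.421926, atanh(-0.95) = -1.831781
z = (z_r − z_0)·√(n−3) = (-1.421926 − (-1.831781))·√23 = 0.409855 · 4.795832 = 1.966

1.966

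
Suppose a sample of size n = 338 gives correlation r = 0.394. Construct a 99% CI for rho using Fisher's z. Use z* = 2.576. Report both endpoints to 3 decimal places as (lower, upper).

z_r = atanh(0.394) = 0.416526;  SE = 1/√(n−3) = 1/√335 = 0.054636
z-limits: 0.416526 ± 2.576·0.054636 = 0.416526 ± 0.140742 = [0.275784, 0.557268]
ρ-limits: (tanh 0.275784, tanh 0.557268) = (0.269, 0.506)

(0.269, 0.506)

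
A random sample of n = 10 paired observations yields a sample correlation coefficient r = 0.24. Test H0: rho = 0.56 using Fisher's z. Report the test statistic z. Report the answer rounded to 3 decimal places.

-1.027

z_r = atanh(0.24) = 0.244774,  z_0 = atanh(0.56) = 0.632833
SE = 1/√(n−3) = 1/√7 = 0.377964
z = (z_r − z_0)/SE = (0.244774 − 0.632833) / 0.377964 = -0.388059 / 0.377964 = -1.027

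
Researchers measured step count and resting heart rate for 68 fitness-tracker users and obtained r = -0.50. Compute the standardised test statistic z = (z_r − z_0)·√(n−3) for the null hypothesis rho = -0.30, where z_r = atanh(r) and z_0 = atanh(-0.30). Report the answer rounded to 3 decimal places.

-1.933

Fisher z: atanh(-0.50) = -0.549306, atanh(-0.30) = -0.309520
z = (z_r − z_0)·√(n−3) = (-0.549306 − (-0.309520))·√65 = -0.239786 · 8.062258 = -1.933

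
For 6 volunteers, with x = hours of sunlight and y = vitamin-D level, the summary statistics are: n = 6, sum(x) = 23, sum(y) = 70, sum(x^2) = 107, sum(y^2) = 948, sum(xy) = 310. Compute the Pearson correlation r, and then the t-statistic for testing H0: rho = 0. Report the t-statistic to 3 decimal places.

3.069

Numerator: nΣxy − (Σx)(Σy) = 6·310 − (23)(70) = 250
Denominator: √[(nΣx²−(Σx)²)(nΣy²−(Σy)²)]
  nΣx²−(Σx)² = 6·107 − 529 = 113;  nΣy²−(Σy)² = 6·948 − 4900 = 788
  √(113·788) = √89044 = 298.4024
r = 250 / 298.4024 = 0.8378
t = r·√(n−2)/√(1−r²) = 0.8378·√4 / √(1−0.701909) = 1.675600 / 0.545977 = 3.069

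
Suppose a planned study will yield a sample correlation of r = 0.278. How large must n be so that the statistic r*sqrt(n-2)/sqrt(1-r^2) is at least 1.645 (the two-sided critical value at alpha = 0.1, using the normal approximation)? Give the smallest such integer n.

Need r·√(n−2)/√(1−r²) ≥ 1.645
√(n−2) ≥ 1.645·√(1−0.077284) / 0.278 = 1.645·0.960581 / 0.278 = 5.6840
n−2 ≥ 32.3079  ⇒  n ≥ 34.3079
Smallest integer n = 35

35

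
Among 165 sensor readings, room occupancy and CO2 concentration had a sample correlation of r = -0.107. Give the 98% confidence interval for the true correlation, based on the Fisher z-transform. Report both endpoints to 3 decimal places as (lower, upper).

Fisher z: z_r = atanh(r) = ½·ln((1+(-0.107))/(1−(-0.107))) = -0.107411
SE(z) = 1/√(n−3) = 1/√162 = 0.078567
98% ⇒ z* = 2.326; margin = 2.326·0.078567 = 0.182747
CI on z-scale: (-0.290158, 0.075336)
Back-transform: tanh(-0.290158) = -0.282280, tanh(0.075336) = 0.075194

(-0.282, 0.075)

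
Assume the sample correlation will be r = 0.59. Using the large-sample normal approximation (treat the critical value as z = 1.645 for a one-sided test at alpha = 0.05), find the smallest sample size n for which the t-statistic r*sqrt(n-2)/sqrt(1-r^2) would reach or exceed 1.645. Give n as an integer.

Need r·√(n−2)/√(1−r²) ≥ 1.645
√(n−2) ≥ 1.645·√(1−0.3481) / 0.59 = 1.645·0.807403 / 0.59 = 2.2511
n−2 ≥ 5.0675  ⇒  n ≥ 7.0675
Smallest integer n = 8

8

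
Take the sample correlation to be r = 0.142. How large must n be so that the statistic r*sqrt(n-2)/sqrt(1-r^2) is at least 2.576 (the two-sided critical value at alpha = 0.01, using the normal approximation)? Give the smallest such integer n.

325

Need r·√(n−2)/√(1−r²) ≥ 2.576
√(n−2) ≥ 2.576·√(1−0.020164) / 0.142 = 2.576·0.989867 / 0.142 = 17.9570
n−2 ≥ 322.4538  ⇒  n ≥ 324.4538
Smallest integer n = 325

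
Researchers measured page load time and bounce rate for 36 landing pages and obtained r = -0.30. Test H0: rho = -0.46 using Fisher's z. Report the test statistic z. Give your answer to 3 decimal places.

z_r = atanh(-0.30) = -0.309520,  z_0 = atanh(-0.46) = -0.497311
SE = 1/√(n−3) = 1/√33 = 0.174078
z = (z_r − z_0)/SE = (-0.309520 − (-0.497311)) / 0.174078 = 0.187791 / 0.174078 = 1.079

1.079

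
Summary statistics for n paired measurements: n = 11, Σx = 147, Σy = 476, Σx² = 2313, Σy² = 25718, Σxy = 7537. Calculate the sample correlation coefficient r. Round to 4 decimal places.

S_xy = nΣxy − ΣxΣy = 11·7537 − 147·476 = 82907 − 69972 = 12935
S_xx = nΣx² − (Σx)² = 11·2313 − 147² = 25443 − 21609 = 3834
S_yy = nΣy² − (Σy)² = 11·25718 − 476² = 282898 − 226576 = 56322
r = S_xy / √(S_xx·S_yy) = 12935 / √(3834·56322) = 12935 / √215938548 = 12935 / 14694.8477 = 0.8802

0.8802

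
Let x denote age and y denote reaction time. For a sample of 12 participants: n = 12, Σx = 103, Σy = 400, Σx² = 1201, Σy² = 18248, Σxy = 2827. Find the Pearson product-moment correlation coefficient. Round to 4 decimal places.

Numerator: nΣxy − (Σx)(Σy) = 12·2827 − (103)(400) = -7276
Denominator: √[(nΣx²−(Σx)²)(nΣy²−(Σy)²)]
  nΣx²−(Σx)² = 12·1201 − 10609 = 3803;  nΣy²−(Σy)² = 12·18248 − 160000 = 58976
  √(3803·58976) = √224285728 = 14976.1720
r = -7276 / 14976.1720 = -0.4858

-0.4858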